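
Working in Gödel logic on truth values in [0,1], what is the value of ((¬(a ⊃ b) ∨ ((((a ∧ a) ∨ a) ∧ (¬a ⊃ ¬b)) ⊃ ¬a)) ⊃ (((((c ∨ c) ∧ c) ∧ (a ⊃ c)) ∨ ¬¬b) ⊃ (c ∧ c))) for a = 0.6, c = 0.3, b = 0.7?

1.00

(a ⊃ b): 0.6 ≤ 0.7, so result = 1
¬(a ⊃ b): Gödel ¬ of 1 = 0 (operand ≠ 0)
(a ∧ a) = min(0.6, 0.6) = 0.6
((a ∧ a) ∨ a) = max(0.6, 0.6) = 0.6
¬a: Gödel ¬ of 0.6 = 0 (operand ≠ 0)
¬b: Gödel ¬ of 0.7 = 0 (operand ≠ 0)
(¬a ⊃ ¬b): 0 ≤ 0, so result = 1
(((a ∧ a) ∨ a) ∧ (¬a ⊃ ¬b)) = min(0.6, 1) = 0.6
¬a: Gödel ¬ of 0.6 = 0 (operand ≠ 0)
((((a ∧ a) ∨ a) ∧ (¬a ⊃ ¬b)) ⊃ ¬a): 0.6 > 0, so result = 0
(¬(a ⊃ b) ∨ ((((a ∧ a) ∨ a) ∧ (¬a ⊃ ¬b)) ⊃ ¬a)) = max(0, 0) = 0
(c ∨ c) = max(0.3, 0.3) = 0.3
((c ∨ c) ∧ c) = min(0.3, 0.3) = 0.3
(a ⊃ c): 0.6 > 0.3, so result = 0.3
(((c ∨ c) ∧ c) ∧ (a ⊃ c)) = min(0.3, 0.3) = 0.3
¬b: Gödel ¬ of 0.7 = 0 (operand ≠ 0)
¬¬b: Gödel ¬ of 0 = 1 (operand is 0)
((((c ∨ c) ∧ c) ∧ (a ⊃ c)) ∨ ¬¬b) = max(0.3, 1) = 1
(c ∧ c) = min(0.3, 0.3) = 0.3
(((((c ∨ c) ∧ c) ∧ (a ⊃ c)) ∨ ¬¬b) ⊃ (c ∧ c)): 1 > 0.3, so result = 0.3
((¬(a ⊃ b) ∨ ((((a ∧ a) ∨ a) ∧ (¬a ⊃ ¬b)) ⊃ ¬a)) ⊃ (((((c ∨ c) ∧ c) ∧ (a ⊃ c)) ∨ ¬¬b) ⊃ (c ∧ c))): 0 ≤ 0.3, so result = 1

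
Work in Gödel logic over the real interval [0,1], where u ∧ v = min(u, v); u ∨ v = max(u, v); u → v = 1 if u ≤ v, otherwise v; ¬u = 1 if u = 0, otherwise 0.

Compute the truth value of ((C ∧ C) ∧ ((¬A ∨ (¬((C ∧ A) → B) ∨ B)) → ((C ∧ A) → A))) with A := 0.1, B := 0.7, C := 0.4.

0.40

(C ∧ C) = min(0.4, 0.4) = 0.4
¬A: Gödel ¬ of 0.1 = 0 (operand ≠ 0)
(C ∧ A) = min(0.4, 0.1) = 0.1
((C ∧ A) → B): 0.1 ≤ 0.7, so result = 1
¬((C ∧ A) → B): Gödel ¬ of 1 = 0 (operand ≠ 0)
(¬((C ∧ A) → B) ∨ B) = max(0, 0.7) = 0.7
(¬A ∨ (¬((C ∧ A) → B) ∨ B)) = max(0, 0.7) = 0.7
(C ∧ A) = min(0.4, 0.1) = 0.1
((C ∧ A) → A): 0.1 ≤ 0.1, so result = 1
((¬A ∨ (¬((C ∧ A) → B) ∨ B)) → ((C ∧ A) → A)): 0.7 ≤ 1, so result = 1
((C ∧ C) ∧ ((¬A ∨ (¬((C ∧ A) → B) ∨ B)) → ((C ∧ A) → A))) = min(0.4, 1) = 0.4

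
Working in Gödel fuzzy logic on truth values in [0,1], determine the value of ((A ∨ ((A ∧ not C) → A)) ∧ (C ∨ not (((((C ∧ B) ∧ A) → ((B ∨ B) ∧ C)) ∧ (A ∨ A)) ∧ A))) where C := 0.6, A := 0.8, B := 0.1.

not C: Gödel ¬ of 0.6 = 0 (operand ≠ 0)
(A ∧ not C) = min(0.8, 0) = 0
((A ∧ not C) → A): 0 ≤ 0.8, so result = 1
(A ∨ ((A ∧ not C) → A)) = max(0.8, 1) = 1
(C ∧ B) = min(0.6, 0.1) = 0.1
((C ∧ B) ∧ A) = min(0.1, 0.8) = 0.1
(B ∨ B) = max(0.1, 0.1) = 0.1
((B ∨ B) ∧ C) = min(0.1, 0.6) = 0.1
(((C ∧ B) ∧ A) → ((B ∨ B) ∧ C)): 0.1 ≤ 0.1, so result = 1
(A ∨ A) = max(0.8, 0.8) = 0.8
((((C ∧ B) ∧ A) → ((B ∨ B) ∧ C)) ∧ (A ∨ A)) = min(1, 0.8) = 0.8
(((((C ∧ B) ∧ A) → ((B ∨ B) ∧ C)) ∧ (A ∨ A)) ∧ A) = min(0.8, 0.8) = 0.8
not (((((C ∧ B) ∧ A) → ((B ∨ B) ∧ C)) ∧ (A ∨ A)) ∧ A): Gödel ¬ of 0.8 = 0 (operand ≠ 0)
(C ∨ not (((((C ∧ B) ∧ A) → ((B ∨ B) ∧ C)) ∧ (A ∨ A)) ∧ A)) = max(0.6, 0) = 0.6
((A ∨ ((A ∧ not C) → A)) ∧ (C ∨ not (((((C ∧ B) ∧ A) → ((B ∨ B) ∧ C)) ∧ (A ∨ A)) ∧ A))) = min(1, 0.6) = 0.6

0.60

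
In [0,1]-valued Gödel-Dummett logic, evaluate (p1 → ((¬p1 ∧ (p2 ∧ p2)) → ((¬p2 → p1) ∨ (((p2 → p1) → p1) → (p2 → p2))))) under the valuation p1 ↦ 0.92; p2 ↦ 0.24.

1.00

¬p1: Gödel ¬ of 0.92 = 0 (operand ≠ 0)
(p2 ∧ p2) = min(0.24, 0.24) = 0.24
(¬p1 ∧ (p2 ∧ p2)) = min(0, 0.24) = 0
¬p2: Gödel ¬ of 0.24 = 0 (operand ≠ 0)
(¬p2 → p1): 0 ≤ 0.92, so result = 1
(p2 → p1): 0.24 ≤ 0.92, so result = 1
((p2 → p1) → p1): 1 > 0.92, so result = 0.92
(p2 → p2): 0.24 ≤ 0.24, so result = 1
(((p2 → p1) → p1) → (p2 → p2)): 0.92 ≤ 1, so result = 1
((¬p2 → p1) ∨ (((p2 → p1) → p1) → (p2 → p2))) = max(1, 1) = 1
((¬p1 ∧ (p2 ∧ p2)) → ((¬p2 → p1) ∨ (((p2 → p1) → p1) → (p2 → p2)))): 0 ≤ 1, so result = 1
(p1 → ((¬p1 ∧ (p2 ∧ p2)) → ((¬p2 → p1) ∨ (((p2 → p1) → p1) → (p2 → p2))))): 0.92 ≤ 1, so result = 1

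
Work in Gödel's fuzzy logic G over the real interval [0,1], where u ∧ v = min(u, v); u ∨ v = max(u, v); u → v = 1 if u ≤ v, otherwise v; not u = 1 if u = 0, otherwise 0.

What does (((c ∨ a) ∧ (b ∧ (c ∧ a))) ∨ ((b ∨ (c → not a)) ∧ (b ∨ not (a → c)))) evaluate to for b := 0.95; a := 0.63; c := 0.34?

(c ∨ a) = max(0.34, 0.63) = 0.63
(c ∧ a) = min(0.34, 0.63) = 0.34
(b ∧ (c ∧ a)) = min(0.95, 0.34) = 0.34
((c ∨ a) ∧ (b ∧ (c ∧ a))) = min(0.63, 0.34) = 0.34
not a: Gödel ¬ of 0.63 = 0 (operand ≠ 0)
(c → not a): 0.34 > 0, so result = 0
(b ∨ (c → not a)) = max(0.95, 0) = 0.95
(a → c): 0.63 > 0.34, so result = 0.34
not (a → c): Gödel ¬ of 0.34 = 0 (operand ≠ 0)
(b ∨ not (a → c)) = max(0.95, 0) = 0.95
((b ∨ (c → not a)) ∧ (b ∨ not (a → c))) = min(0.95, 0.95) = 0.95
(((c ∨ a) ∧ (b ∧ (c ∧ a))) ∨ ((b ∨ (c → not a)) ∧ (b ∨ not (a → c)))) = max(0.34, 0.95) = 0.95

0.95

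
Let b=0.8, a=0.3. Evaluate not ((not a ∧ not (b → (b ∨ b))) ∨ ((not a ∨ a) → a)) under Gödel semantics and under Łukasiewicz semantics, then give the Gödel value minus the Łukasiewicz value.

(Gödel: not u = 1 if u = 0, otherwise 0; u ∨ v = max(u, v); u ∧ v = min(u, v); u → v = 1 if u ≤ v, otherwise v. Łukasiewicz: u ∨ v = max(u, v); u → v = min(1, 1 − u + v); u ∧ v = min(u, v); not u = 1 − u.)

Gödel evaluation:
  not a: Gödel ¬ of 0.3 = 0 (operand ≠ 0)
  (b ∨ b) = max(0.8, 0.8) = 0.8
  (b → (b ∨ b)): 0.8 ≤ 0.8, so result = 1
  not (b → (b ∨ b)): Gödel ¬ of 1 = 0 (operand ≠ 0)
  (not a ∧ not (b → (b ∨ b))) = min(0, 0) = 0
  not a: Gödel ¬ of 0.3 = 0 (operand ≠ 0)
  (not a ∨ a) = max(0, 0.3) = 0.3
  ((not a ∨ a) → a): 0.3 ≤ 0.3, so result = 1
  ((not a ∧ not (b → (b ∨ b))) ∨ ((not a ∨ a) → a)) = max(0, 1) = 1
  not ((not a ∧ not (b → (b ∨ b))) ∨ ((not a ∨ a) → a)): Gödel ¬ of 1 = 0 (operand ≠ 0)
  Gödel value = 0
Łukasiewicz evaluation:
  not a: Łukasiewicz ¬ gives 1 − 0.3 = 0.7
  (b ∨ b) = max(0.8, 0.8) = 0.8
  (b → (b ∨ b)): min(1, 1 − 0.8 + 0.8) = 1
  not (b → (b ∨ b)): Łukasiewicz ¬ gives 1 − 1 = 0
  (not a ∧ not (b → (b ∨ b))) = min(0.7, 0) = 0
  not a: Łukasiewicz ¬ gives 1 − 0.3 = 0.7
  (not a ∨ a) = max(0.7, 0.3) = 0.7
  ((not a ∨ a) → a): min(1, 1 − 0.7 + 0.3) = 0.6
  ((not a ∧ not (b → (b ∨ b))) ∨ ((not a ∨ a) → a)) = max(0, 0.6) = 0.6
  not ((not a ∧ not (b → (b ∨ b))) ∨ ((not a ∨ a) → a)): Łukasiewicz ¬ gives 1 − 0.6 = 0.4
  Łukasiewicz value = 0.4
Difference: 0 − 0.4 = -0.40

-0.40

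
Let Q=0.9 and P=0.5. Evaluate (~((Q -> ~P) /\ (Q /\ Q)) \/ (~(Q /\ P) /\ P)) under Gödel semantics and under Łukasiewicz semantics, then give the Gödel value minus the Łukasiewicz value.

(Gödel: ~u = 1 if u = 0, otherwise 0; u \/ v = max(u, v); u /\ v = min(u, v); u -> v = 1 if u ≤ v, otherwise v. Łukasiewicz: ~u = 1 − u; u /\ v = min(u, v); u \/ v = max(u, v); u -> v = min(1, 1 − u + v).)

0.50

Gödel evaluation:
  ~P: Gödel ¬ of 0.5 = 0 (operand ≠ 0)
  (Q -> ~P): 0.9 > 0, so result = 0
  (Q /\ Q) = min(0.9, 0.9) = 0.9
  ((Q -> ~P) /\ (Q /\ Q)) = min(0, 0.9) = 0
  ~((Q -> ~P) /\ (Q /\ Q)): Gödel ¬ of 0 = 1 (operand is 0)
  (Q /\ P) = min(0.9, 0.5) = 0.5
  ~(Q /\ P): Gödel ¬ of 0.5 = 0 (operand ≠ 0)
  (~(Q /\ P) /\ P) = min(0, 0.5) = 0
  (~((Q -> ~P) /\ (Q /\ Q)) \/ (~(Q /\ P) /\ P)) = max(1, 0) = 1
  Gödel value = 1
Łukasiewicz evaluation:
  ~P: Łukasiewicz ¬ gives 1 − 0.5 = 0.5
  (Q -> ~P): min(1, 1 − 0.9 + 0.5) = 0.6
  (Q /\ Q) = min(0.9, 0.9) = 0.9
  ((Q -> ~P) /\ (Q /\ Q)) = min(0.6, 0.9) = 0.6
  ~((Q -> ~P) /\ (Q /\ Q)): Łukasiewicz ¬ gives 1 − 0.6 = 0.4
  (Q /\ P) = min(0.9, 0.5) = 0.5
  ~(Q /\ P): Łukasiewicz ¬ gives 1 − 0.5 = 0.5
  (~(Q /\ P) /\ P) = min(0.5, 0.5) = 0.5
  (~((Q -> ~P) /\ (Q /\ Q)) \/ (~(Q /\ P) /\ P)) = max(0.4, 0.5) = 0.5
  Łukasiewicz value = 0.5
Difference: 1 − 0.5 = 0.50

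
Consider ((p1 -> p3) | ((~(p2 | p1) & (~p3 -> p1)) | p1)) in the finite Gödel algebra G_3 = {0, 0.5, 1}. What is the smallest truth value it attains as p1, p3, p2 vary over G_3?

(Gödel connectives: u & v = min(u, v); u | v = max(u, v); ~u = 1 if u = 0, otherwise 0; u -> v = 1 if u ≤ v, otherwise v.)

0.50

The minimum is attained at p1 = 0.5, p3 = 0, p2 = 0:
  (p1 -> p3): 0.5 > 0, so result = 0
  (p2 | p1) = max(0, 0.5) = 0.5
  ~(p2 | p1): Gödel ¬ of 0.5 = 0 (operand ≠ 0)
  ~p3: Gödel ¬ of 0 = 1 (operand is 0)
  (~p3 -> p1): 1 > 0.5, so result = 0.5
  (~(p2 | p1) & (~p3 -> p1)) = min(0, 0.5) = 0
  ((~(p2 | p1) & (~p3 -> p1)) | p1) = max(0, 0.5) = 0.5
  ((p1 -> p3) | ((~(p2 | p1) & (~p3 -> p1)) | p1)) = max(0, 0.5) = 0.5
Checking all 27 assignments confirms none give a value below 0.50.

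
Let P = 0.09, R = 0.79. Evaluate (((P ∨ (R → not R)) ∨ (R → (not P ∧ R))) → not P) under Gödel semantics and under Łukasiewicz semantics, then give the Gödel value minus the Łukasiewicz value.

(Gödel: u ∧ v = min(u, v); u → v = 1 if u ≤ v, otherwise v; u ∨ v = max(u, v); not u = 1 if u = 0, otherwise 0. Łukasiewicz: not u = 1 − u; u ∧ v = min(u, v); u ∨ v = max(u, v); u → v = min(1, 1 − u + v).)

Gödel evaluation:
  not R: Gödel ¬ of 0.79 = 0 (operand ≠ 0)
  (R → not R): 0.79 > 0, so result = 0
  (P ∨ (R → not R)) = max(0.09, 0) = 0.09
  not P: Gödel ¬ of 0.09 = 0 (operand ≠ 0)
  (not P ∧ R) = min(0, 0.79) = 0
  (R → (not P ∧ R)): 0.79 > 0, so result = 0
  ((P ∨ (R → not R)) ∨ (R → (not P ∧ R))) = max(0.09, 0) = 0.09
  not P: Gödel ¬ of 0.09 = 0 (operand ≠ 0)
  (((P ∨ (R → not R)) ∨ (R → (not P ∧ R))) → not P): 0.09 > 0, so result = 0
  Gödel value = 0
Łukasiewicz evaluation:
  not R: Łukasiewicz ¬ gives 1 − 0.79 = 0.21
  (R → not R): min(1, 1 − 0.79 + 0.21) = 0.42
  (P ∨ (R → not R)) = max(0.09, 0.42) = 0.42
  not P: Łukasiewicz ¬ gives 1 − 0.09 = 0.91
  (not P ∧ R) = min(0.91, 0.79) = 0.79
  (R → (not P ∧ R)): min(1, 1 − 0.79 + 0.79) = 1
  ((P ∨ (R → not R)) ∨ (R → (not P ∧ R))) = max(0.42, 1) = 1
  not P: Łukasiewicz ¬ gives 1 − 0.09 = 0.91
  (((P ∨ (R → not R)) ∨ (R → (not P ∧ R))) → not P): min(1, 1 − 1 + 0.91) = 0.91
  Łukasiewicz value = 0.91
Difference: 0 − 0.91 = -0.91

-0.91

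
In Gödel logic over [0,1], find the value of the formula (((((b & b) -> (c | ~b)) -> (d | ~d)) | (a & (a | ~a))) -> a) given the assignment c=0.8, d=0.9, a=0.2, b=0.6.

(b & b) = min(0.6, 0.6) = 0.6
~b: Gödel ¬ of 0.6 = 0 (operand ≠ 0)
(c | ~b) = max(0.8, 0) = 0.8
((b & b) -> (c | ~b)): 0.6 ≤ 0.8, so result = 1
~d: Gödel ¬ of 0.9 = 0 (operand ≠ 0)
(d | ~d) = max(0.9, 0) = 0.9
(((b & b) -> (c | ~b)) -> (d | ~d)): 1 > 0.9, so result = 0.9
~a: Gödel ¬ of 0.2 = 0 (operand ≠ 0)
(a | ~a) = max(0.2, 0) = 0.2
(a & (a | ~a)) = min(0.2, 0.2) = 0.2
((((b & b) -> (c | ~b)) -> (d | ~d)) | (a & (a | ~a))) = max(0.9, 0.2) = 0.9
(((((b & b) -> (c | ~b)) -> (d | ~d)) | (a & (a | ~a))) -> a): 0.9 > 0.2, so result = 0.2

0.20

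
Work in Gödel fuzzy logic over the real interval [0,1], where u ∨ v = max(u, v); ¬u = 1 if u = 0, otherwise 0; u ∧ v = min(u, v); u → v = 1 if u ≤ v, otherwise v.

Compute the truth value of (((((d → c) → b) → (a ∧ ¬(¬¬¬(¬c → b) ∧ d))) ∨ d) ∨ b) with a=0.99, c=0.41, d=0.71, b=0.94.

(d → c): 0.71 > 0.41, so result = 0.41
((d → c) → b): 0.41 ≤ 0.94, so result = 1
¬c: Gödel ¬ of 0.41 = 0 (operand ≠ 0)
(¬c → b): 0 ≤ 0.94, so result = 1
¬(¬c → b): Gödel ¬ of 1 = 0 (operand ≠ 0)
¬¬(¬c → b): Gödel ¬ of 0 = 1 (operand is 0)
¬¬¬(¬c → b): Gödel ¬ of 1 = 0 (operand ≠ 0)
(¬¬¬(¬c → b) ∧ d) = min(0, 0.71) = 0
¬(¬¬¬(¬c → b) ∧ d): Gödel ¬ of 0 = 1 (operand is 0)
(a ∧ ¬(¬¬¬(¬c → b) ∧ d)) = min(0.99, 1) = 0.99
(((d → c) → b) → (a ∧ ¬(¬¬¬(¬c → b) ∧ d))): 1 > 0.99, so result = 0.99
((((d → c) → b) → (a ∧ ¬(¬¬¬(¬c → b) ∧ d))) ∨ d) = max(0.99, 0.71) = 0.99
(((((d → c) → b) → (a ∧ ¬(¬¬¬(¬c → b) ∧ d))) ∨ d) ∨ b) = max(0.99, 0.94) = 0.99

0.99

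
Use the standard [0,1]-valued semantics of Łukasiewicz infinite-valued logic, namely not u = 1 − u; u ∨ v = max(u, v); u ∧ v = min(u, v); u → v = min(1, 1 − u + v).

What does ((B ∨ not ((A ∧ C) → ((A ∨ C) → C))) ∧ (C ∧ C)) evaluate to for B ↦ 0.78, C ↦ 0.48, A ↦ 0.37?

(A ∧ C) = min(0.37, 0.48) = 0.37
(A ∨ C) = max(0.37, 0.48) = 0.48
((A ∨ C) → C): min(1, 1 − 0.48 + 0.48) = 1
((A ∧ C) → ((A ∨ C) → C)): min(1, 1 − 0.37 + 1) = 1
not ((A ∧ C) → ((A ∨ C) → C)): Łukasiewicz ¬ gives 1 − 1 = 0
(B ∨ not ((A ∧ C) → ((A ∨ C) → C))) = max(0.78, 0) = 0.78
(C ∧ C) = min(0.48, 0.48) = 0.48
((B ∨ not ((A ∧ C) → ((A ∨ C) → C))) ∧ (C ∧ C)) = min(0.78, 0.48) = 0.48

0.48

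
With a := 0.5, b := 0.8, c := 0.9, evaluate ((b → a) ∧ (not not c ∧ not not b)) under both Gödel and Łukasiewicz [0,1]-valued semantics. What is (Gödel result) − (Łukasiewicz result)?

Gödel evaluation:
  (b → a): 0.8 > 0.5, so result = 0.5
  not c: Gödel ¬ of 0.9 = 0 (operand ≠ 0)
  not not c: Gödel ¬ of 0 = 1 (operand is 0)
  not b: Gödel ¬ of 0.8 = 0 (operand ≠ 0)
  not not b: Gödel ¬ of 0 = 1 (operand is 0)
  (not not c ∧ not not b) = min(1, 1) = 1
  ((b → a) ∧ (not not c ∧ not not b)) = min(0.5, 1) = 0.5
  Gödel value = 0.5
Łukasiewicz evaluation:
  (b → a): min(1, 1 − 0.8 + 0.5) = 0.7
  not c: Łukasiewicz ¬ gives 1 − 0.9 = 0.1
  not not c: Łukasiewicz ¬ gives 1 − 0.1 = 0.9
  not b: Łukasiewicz ¬ gives 1 − 0.8 = 0.2
  not not b: Łukasiewicz ¬ gives 1 − 0.2 = 0.8
  (not not c ∧ not not b) = min(0.9, 0.8) = 0.8
  ((b → a) ∧ (not not c ∧ not not b)) = min(0.7, 0.8) = 0.7
  Łukasiewicz value = 0.7
Difference: 0.5 − 0.7 = -0.20

-0.20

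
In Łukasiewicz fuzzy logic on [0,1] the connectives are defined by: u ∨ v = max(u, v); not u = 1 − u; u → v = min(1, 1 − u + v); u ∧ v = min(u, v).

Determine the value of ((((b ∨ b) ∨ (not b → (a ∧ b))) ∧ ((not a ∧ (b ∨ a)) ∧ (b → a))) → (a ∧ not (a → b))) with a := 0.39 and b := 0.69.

(b ∨ b) = max(0.69, 0.69) = 0.69
not b: Łukasiewicz ¬ gives 1 − 0.69 = 0.31
(a ∧ b) = min(0.39, 0.69) = 0.39
(not b → (a ∧ b)): min(1, 1 − 0.31 + 0.39) = 1
((b ∨ b) ∨ (not b → (a ∧ b))) = max(0.69, 1) = 1
not a: Łukasiewicz ¬ gives 1 − 0.39 = 0.61
(b ∨ a) = max(0.69, 0.39) = 0.69
(not a ∧ (b ∨ a)) = min(0.61, 0.69) = 0.61
(b → a): min(1, 1 − 0.69 + 0.39) = 0.7
((not a ∧ (b ∨ a)) ∧ (b → a)) = min(0.61, 0.7) = 0.61
(((b ∨ b) ∨ (not b → (a ∧ b))) ∧ ((not a ∧ (b ∨ a)) ∧ (b → a))) = min(1, 0.61) = 0.61
(a → b): min(1, 1 − 0.39 + 0.69) = 1
not (a → b): Łukasiewicz ¬ gives 1 − 1 = 0
(a ∧ not (a → b)) = min(0.39, 0) = 0
((((b ∨ b) ∨ (not b → (a ∧ b))) ∧ ((not a ∧ (b ∨ a)) ∧ (b → a))) → (a ∧ not (a → b))): min(1, 1 − 0.61 + 0) = 0.39

0.39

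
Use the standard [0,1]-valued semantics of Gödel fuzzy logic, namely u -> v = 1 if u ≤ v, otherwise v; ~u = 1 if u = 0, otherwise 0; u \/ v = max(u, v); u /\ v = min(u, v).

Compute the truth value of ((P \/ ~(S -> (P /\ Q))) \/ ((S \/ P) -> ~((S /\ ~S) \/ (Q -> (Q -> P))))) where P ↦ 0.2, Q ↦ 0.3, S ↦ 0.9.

(P /\ Q) = min(0.2, 0.3) = 0.2
(S -> (P /\ Q)): 0.9 > 0.2, so result = 0.2
~(S -> (P /\ Q)): Gödel ¬ of 0.2 = 0 (operand ≠ 0)
(P \/ ~(S -> (P /\ Q))) = max(0.2, 0) = 0.2
(S \/ P) = max(0.9, 0.2) = 0.9
~S: Gödel ¬ of 0.9 = 0 (operand ≠ 0)
(S /\ ~S) = min(0.9, 0) = 0
(Q -> P): 0.3 > 0.2, so result = 0.2
(Q -> (Q -> P)): 0.3 > 0.2, so result = 0.2
((S /\ ~S) \/ (Q -> (Q -> P))) = max(0, 0.2) = 0.2
~((S /\ ~S) \/ (Q -> (Q -> P))): Gödel ¬ of 0.2 = 0 (operand ≠ 0)
((S \/ P) -> ~((S /\ ~S) \/ (Q -> (Q -> P)))): 0.9 > 0, so result = 0
((P \/ ~(S -> (P /\ Q))) \/ ((S \/ P) -> ~((S /\ ~S) \/ (Q -> (Q -> P))))) = max(0.2, 0) = 0.2

0.20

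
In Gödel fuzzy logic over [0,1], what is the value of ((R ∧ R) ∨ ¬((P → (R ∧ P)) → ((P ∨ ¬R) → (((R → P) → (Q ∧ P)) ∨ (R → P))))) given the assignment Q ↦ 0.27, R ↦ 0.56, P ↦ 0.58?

(R ∧ R) = min(0.56, 0.56) = 0.56
(R ∧ P) = min(0.56, 0.58) = 0.56
(P → (R ∧ P)): 0.58 > 0.56, so result = 0.56
¬R: Gödel ¬ of 0.56 = 0 (operand ≠ 0)
(P ∨ ¬R) = max(0.58, 0) = 0.58
(R → P): 0.56 ≤ 0.58, so result = 1
(Q ∧ P) = min(0.27, 0.58) = 0.27
((R → P) → (Q ∧ P)): 1 > 0.27, so result = 0.27
(R → P): 0.56 ≤ 0.58, so result = 1
(((R → P) → (Q ∧ P)) ∨ (R → P)) = max(0.27, 1) = 1
((P ∨ ¬R) → (((R → P) → (Q ∧ P)) ∨ (R → P))): 0.58 ≤ 1, so result = 1
((P → (R ∧ P)) → ((P ∨ ¬R) → (((R → P) → (Q ∧ P)) ∨ (R → P)))): 0.56 ≤ 1, so result = 1
¬((P → (R ∧ P)) → ((P ∨ ¬R) → (((R → P) → (Q ∧ P)) ∨ (R → P)))): Gödel ¬ of 1 = 0 (operand ≠ 0)
((R ∧ R) ∨ ¬((P → (R ∧ P)) → ((P ∨ ¬R) → (((R → P) → (Q ∧ P)) ∨ (R → P))))) = max(0.56, 0) = 0.56

0.56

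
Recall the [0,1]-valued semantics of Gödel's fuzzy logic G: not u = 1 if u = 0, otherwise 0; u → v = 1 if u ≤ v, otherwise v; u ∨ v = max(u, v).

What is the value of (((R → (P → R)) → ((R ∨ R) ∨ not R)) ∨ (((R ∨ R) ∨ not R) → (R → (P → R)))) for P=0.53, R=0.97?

1.00

(P → R): 0.53 ≤ 0.97, so result = 1
(R → (P → R)): 0.97 ≤ 1, so result = 1
(R ∨ R) = max(0.97, 0.97) = 0.97
not R: Gödel ¬ of 0.97 = 0 (operand ≠ 0)
((R ∨ R) ∨ not R) = max(0.97, 0) = 0.97
((R → (P → R)) → ((R ∨ R) ∨ not R)): 1 > 0.97, so result = 0.97
(R ∨ R) = max(0.97, 0.97) = 0.97
not R: Gödel ¬ of 0.97 = 0 (operand ≠ 0)
((R ∨ R) ∨ not R) = max(0.97, 0) = 0.97
(P → R): 0.53 ≤ 0.97, so result = 1
(R → (P → R)): 0.97 ≤ 1, so result = 1
(((R ∨ R) ∨ not R) → (R → (P → R))): 0.97 ≤ 1, so result = 1
(((R → (P → R)) → ((R ∨ R) ∨ not R)) ∨ (((R ∨ R) ∨ not R) → (R → (P → R)))) = max(0.97, 1) = 1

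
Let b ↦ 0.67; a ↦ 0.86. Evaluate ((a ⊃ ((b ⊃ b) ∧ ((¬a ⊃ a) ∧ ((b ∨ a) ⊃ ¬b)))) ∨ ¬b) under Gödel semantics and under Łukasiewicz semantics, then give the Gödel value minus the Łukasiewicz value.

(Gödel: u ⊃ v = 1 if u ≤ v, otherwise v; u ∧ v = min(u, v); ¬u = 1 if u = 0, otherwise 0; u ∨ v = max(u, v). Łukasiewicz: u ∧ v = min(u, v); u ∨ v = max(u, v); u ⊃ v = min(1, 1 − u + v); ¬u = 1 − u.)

-0.61

Gödel evaluation:
  (b ⊃ b): 0.67 ≤ 0.67, so result = 1
  ¬a: Gödel ¬ of 0.86 = 0 (operand ≠ 0)
  (¬a ⊃ a): 0 ≤ 0.86, so result = 1
  (b ∨ a) = max(0.67, 0.86) = 0.86
  ¬b: Gödel ¬ of 0.67 = 0 (operand ≠ 0)
  ((b ∨ a) ⊃ ¬b): 0.86 > 0, so result = 0
  ((¬a ⊃ a) ∧ ((b ∨ a) ⊃ ¬b)) = min(1, 0) = 0
  ((b ⊃ b) ∧ ((¬a ⊃ a) ∧ ((b ∨ a) ⊃ ¬b))) = min(1, 0) = 0
  (a ⊃ ((b ⊃ b) ∧ ((¬a ⊃ a) ∧ ((b ∨ a) ⊃ ¬b)))): 0.86 > 0, so result = 0
  ¬b: Gödel ¬ of 0.67 = 0 (operand ≠ 0)
  ((a ⊃ ((b ⊃ b) ∧ ((¬a ⊃ a) ∧ ((b ∨ a) ⊃ ¬b)))) ∨ ¬b) = max(0, 0) = 0
  Gödel value = 0
Łukasiewicz evaluation:
  (b ⊃ b): min(1, 1 − 0.67 + 0.67) = 1
  ¬a: Łukasiewicz ¬ gives 1 − 0.86 = 0.14
  (¬a ⊃ a): min(1, 1 − 0.14 + 0.86) = 1
  (b ∨ a) = max(0.67, 0.86) = 0.86
  ¬b: Łukasiewicz ¬ gives 1 − 0.67 = 0.33
  ((b ∨ a) ⊃ ¬b): min(1, 1 − 0.86 + 0.33) = 0.47
  ((¬a ⊃ a) ∧ ((b ∨ a) ⊃ ¬b)) = min(1, 0.47) = 0.47
  ((b ⊃ b) ∧ ((¬a ⊃ a) ∧ ((b ∨ a) ⊃ ¬b))) = min(1, 0.47) = 0.47
  (a ⊃ ((b ⊃ b) ∧ ((¬a ⊃ a) ∧ ((b ∨ a) ⊃ ¬b)))): min(1, 1 − 0.86 + 0.47) = 0.61
  ¬b: Łukasiewicz ¬ gives 1 − 0.67 = 0.33
  ((a ⊃ ((b ⊃ b) ∧ ((¬a ⊃ a) ∧ ((b ∨ a) ⊃ ¬b)))) ∨ ¬b) = max(0.61, 0.33) = 0.61
  Łukasiewicz value = 0.61
Difference: 0 − 0.61 = -0.61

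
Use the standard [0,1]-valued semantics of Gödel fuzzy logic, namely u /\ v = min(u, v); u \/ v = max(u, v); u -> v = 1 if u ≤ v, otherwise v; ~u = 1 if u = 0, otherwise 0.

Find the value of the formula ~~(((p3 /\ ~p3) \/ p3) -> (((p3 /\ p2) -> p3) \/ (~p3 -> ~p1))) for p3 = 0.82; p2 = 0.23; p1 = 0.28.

1.00

~p3: Gödel ¬ of 0.82 = 0 (operand ≠ 0)
(p3 /\ ~p3) = min(0.82, 0) = 0
((p3 /\ ~p3) \/ p3) = max(0, 0.82) = 0.82
(p3 /\ p2) = min(0.82, 0.23) = 0.23
((p3 /\ p2) -> p3): 0.23 ≤ 0.82, so result = 1
~p3: Gödel ¬ of 0.82 = 0 (operand ≠ 0)
~p1: Gödel ¬ of 0.28 = 0 (operand ≠ 0)
(~p3 -> ~p1): 0 ≤ 0, so result = 1
(((p3 /\ p2) -> p3) \/ (~p3 -> ~p1)) = max(1, 1) = 1
(((p3 /\ ~p3) \/ p3) -> (((p3 /\ p2) -> p3) \/ (~p3 -> ~p1))): 0.82 ≤ 1, so result = 1
~(((p3 /\ ~p3) \/ p3) -> (((p3 /\ p2) -> p3) \/ (~p3 -> ~p1))): Gödel ¬ of 1 = 0 (operand ≠ 0)
~~(((p3 /\ ~p3) \/ p3) -> (((p3 /\ p2) -> p3) \/ (~p3 -> ~p1))): Gödel ¬ of 0 = 1 (operand is 0)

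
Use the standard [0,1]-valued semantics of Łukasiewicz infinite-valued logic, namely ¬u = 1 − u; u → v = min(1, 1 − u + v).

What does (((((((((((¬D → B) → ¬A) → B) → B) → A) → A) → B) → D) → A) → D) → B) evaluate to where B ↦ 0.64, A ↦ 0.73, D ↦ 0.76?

0.76

¬D: Łukasiewicz ¬ gives 1 − 0.76 = 0.24
(¬D → B): min(1, 1 − 0.24 + 0.64) = 1
¬A: Łukasiewicz ¬ gives 1 − 0.73 = 0.27
((¬D → B) → ¬A): min(1, 1 − 1 + 0.27) = 0.27
(((¬D → B) → ¬A) → B): min(1, 1 − 0.27 + 0.64) = 1
((((¬D → B) → ¬A) → B) → B): min(1, 1 − 1 + 0.64) = 0.64
(((((¬D → B) → ¬A) → B) → B) → A): min(1, 1 − 0.64 + 0.73) = 1
((((((¬D → B) → ¬A) → B) → B) → A) → A): min(1, 1 − 1 + 0.73) = 0.73
(((((((¬D → B) → ¬A) → B) → B) → A) → A) → B): min(1, 1 − 0.73 + 0.64) = 0.91
((((((((¬D → B) → ¬A) → B) → B) → A) → A) → B) → D): min(1, 1 − 0.91 + 0.76) = 0.85
(((((((((¬D → B) → ¬A) → B) → B) → A) → A) → B) → D) → A): min(1, 1 − 0.85 + 0.73) = 0.88
((((((((((¬D → B) → ¬A) → B) → B) → A) → A) → B) → D) → A) → D): min(1, 1 − 0.88 + 0.76) = 0.88
(((((((((((¬D → B) → ¬A) → B) → B) → A) → A) → B) → D) → A) → D) → B): min(1, 1 − 0.88 + 0.64) = 0.76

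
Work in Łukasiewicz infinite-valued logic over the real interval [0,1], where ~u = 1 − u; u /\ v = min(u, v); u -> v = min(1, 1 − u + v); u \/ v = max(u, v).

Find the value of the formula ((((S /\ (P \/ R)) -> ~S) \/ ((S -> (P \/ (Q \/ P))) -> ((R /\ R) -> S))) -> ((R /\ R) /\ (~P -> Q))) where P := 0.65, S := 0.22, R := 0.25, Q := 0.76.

0.25

(P \/ R) = max(0.65, 0.25) = 0.65
(S /\ (P \/ R)) = min(0.22, 0.65) = 0.22
~S: Łukasiewicz ¬ gives 1 − 0.22 = 0.78
((S /\ (P \/ R)) -> ~S): min(1, 1 − 0.22 + 0.78) = 1
(Q \/ P) = max(0.76, 0.65) = 0.76
(P \/ (Q \/ P)) = max(0.65, 0.76) = 0.76
(S -> (P \/ (Q \/ P))): min(1, 1 − 0.22 + 0.76) = 1
(R /\ R) = min(0.25, 0.25) = 0.25
((R /\ R) -> S): min(1, 1 − 0.25 + 0.22) = 0.97
((S -> (P \/ (Q \/ P))) -> ((R /\ R) -> S)): min(1, 1 − 1 + 0.97) = 0.97
(((S /\ (P \/ R)) -> ~S) \/ ((S -> (P \/ (Q \/ P))) -> ((R /\ R) -> S))) = max(1, 0.97) = 1
(R /\ R) = min(0.25, 0.25) = 0.25
~P: Łukasiewicz ¬ gives 1 − 0.65 = 0.35
(~P -> Q): min(1, 1 − 0.35 + 0.76) = 1
((R /\ R) /\ (~P -> Q)) = min(0.25, 1) = 0.25
((((S /\ (P \/ R)) -> ~S) \/ ((S -> (P \/ (Q \/ P))) -> ((R /\ R) -> S))) -> ((R /\ R) /\ (~P -> Q))): min(1, 1 − 1 + 0.25) = 0.25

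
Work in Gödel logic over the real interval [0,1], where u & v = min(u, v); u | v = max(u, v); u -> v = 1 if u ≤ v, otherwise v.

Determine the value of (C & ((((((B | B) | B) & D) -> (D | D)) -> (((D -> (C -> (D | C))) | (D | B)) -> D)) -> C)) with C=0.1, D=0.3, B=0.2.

0.10

(B | B) = max(0.2, 0.2) = 0.2
((B | B) | B) = max(0.2, 0.2) = 0.2
(((B | B) | B) & D) = min(0.2, 0.3) = 0.2
(D | D) = max(0.3, 0.3) = 0.3
((((B | B) | B) & D) -> (D | D)): 0.2 ≤ 0.3, so result = 1
(D | C) = max(0.3, 0.1) = 0.3
(C -> (D | C)): 0.1 ≤ 0.3, so result = 1
(D -> (C -> (D | C))): 0.3 ≤ 1, so result = 1
(D | B) = max(0.3, 0.2) = 0.3
((D -> (C -> (D | C))) | (D | B)) = max(1, 0.3) = 1
(((D -> (C -> (D | C))) | (D | B)) -> D): 1 > 0.3, so result = 0.3
(((((B | B) | B) & D) -> (D | D)) -> (((D -> (C -> (D | C))) | (D | B)) -> D)): 1 > 0.3, so result = 0.3
((((((B | B) | B) & D) -> (D | D)) -> (((D -> (C -> (D | C))) | (D | B)) -> D)) -> C): 0.3 > 0.1, so result = 0.1
(C & ((((((B | B) | B) & D) -> (D | D)) -> (((D -> (C -> (D | C))) | (D | B)) -> D)) -> C)) = min(0.1, 0.1) = 0.1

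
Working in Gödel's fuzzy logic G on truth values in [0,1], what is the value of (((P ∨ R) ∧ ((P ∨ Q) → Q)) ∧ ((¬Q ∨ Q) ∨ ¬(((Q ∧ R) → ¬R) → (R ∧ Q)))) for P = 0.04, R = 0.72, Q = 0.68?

(P ∨ R) = max(0.04, 0.72) = 0.72
(P ∨ Q) = max(0.04, 0.68) = 0.68
((P ∨ Q) → Q): 0.68 ≤ 0.68, so result = 1
((P ∨ R) ∧ ((P ∨ Q) → Q)) = min(0.72, 1) = 0.72
¬Q: Gödel ¬ of 0.68 = 0 (operand ≠ 0)
(¬Q ∨ Q) = max(0, 0.68) = 0.68
(Q ∧ R) = min(0.68, 0.72) = 0.68
¬R: Gödel ¬ of 0.72 = 0 (operand ≠ 0)
((Q ∧ R) → ¬R): 0.68 > 0, so result = 0
(R ∧ Q) = min(0.72, 0.68) = 0.68
(((Q ∧ R) → ¬R) → (R ∧ Q)): 0 ≤ 0.68, so result = 1
¬(((Q ∧ R) → ¬R) → (R ∧ Q)): Gödel ¬ of 1 = 0 (operand ≠ 0)
((¬Q ∨ Q) ∨ ¬(((Q ∧ R) → ¬R) → (R ∧ Q))) = max(0.68, 0) = 0.68
(((P ∨ R) ∧ ((P ∨ Q) → Q)) ∧ ((¬Q ∨ Q) ∨ ¬(((Q ∧ R) → ¬R) → (R ∧ Q)))) = min(0.72, 0.68) = 0.68

0.68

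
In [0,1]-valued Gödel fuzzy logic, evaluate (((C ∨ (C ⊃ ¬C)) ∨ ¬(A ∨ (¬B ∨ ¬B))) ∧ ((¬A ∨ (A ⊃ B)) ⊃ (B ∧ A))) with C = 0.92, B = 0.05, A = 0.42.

0.92

¬C: Gödel ¬ of 0.92 = 0 (operand ≠ 0)
(C ⊃ ¬C): 0.92 > 0, so result = 0
(C ∨ (C ⊃ ¬C)) = max(0.92, 0) = 0.92
¬B: Gödel ¬ of 0.05 = 0 (operand ≠ 0)
¬B: Gödel ¬ of 0.05 = 0 (operand ≠ 0)
(¬B ∨ ¬B) = max(0, 0) = 0
(A ∨ (¬B ∨ ¬B)) = max(0.42, 0) = 0.42
¬(A ∨ (¬B ∨ ¬B)): Gödel ¬ of 0.42 = 0 (operand ≠ 0)
((C ∨ (C ⊃ ¬C)) ∨ ¬(A ∨ (¬B ∨ ¬B))) = max(0.92, 0) = 0.92
¬A: Gödel ¬ of 0.42 = 0 (operand ≠ 0)
(A ⊃ B): 0.42 > 0.05, so result = 0.05
(¬A ∨ (A ⊃ B)) = max(0, 0.05) = 0.05
(B ∧ A) = min(0.05, 0.42) = 0.05
((¬A ∨ (A ⊃ B)) ⊃ (B ∧ A)): 0.05 ≤ 0.05, so result = 1
(((C ∨ (C ⊃ ¬C)) ∨ ¬(A ∨ (¬B ∨ ¬B))) ∧ ((¬A ∨ (A ⊃ B)) ⊃ (B ∧ A))) = min(0.92, 1) = 0.92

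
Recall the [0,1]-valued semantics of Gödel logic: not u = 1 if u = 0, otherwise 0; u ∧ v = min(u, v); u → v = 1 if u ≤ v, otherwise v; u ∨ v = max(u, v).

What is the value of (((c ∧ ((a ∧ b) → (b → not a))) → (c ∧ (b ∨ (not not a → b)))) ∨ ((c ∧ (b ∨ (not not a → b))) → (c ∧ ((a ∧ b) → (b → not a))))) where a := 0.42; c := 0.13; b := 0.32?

1.00

(a ∧ b) = min(0.42, 0.32) = 0.32
not a: Gödel ¬ of 0.42 = 0 (operand ≠ 0)
(b → not a): 0.32 > 0, so result = 0
((a ∧ b) → (b → not a)): 0.32 > 0, so result = 0
(c ∧ ((a ∧ b) → (b → not a))) = min(0.13, 0) = 0
not a: Gödel ¬ of 0.42 = 0 (operand ≠ 0)
not not a: Gödel ¬ of 0 = 1 (operand is 0)
(not not a → b): 1 > 0.32, so result = 0.32
(b ∨ (not not a → b)) = max(0.32, 0.32) = 0.32
(c ∧ (b ∨ (not not a → b))) = min(0.13, 0.32) = 0.13
((c ∧ ((a ∧ b) → (b → not a))) → (c ∧ (b ∨ (not not a → b)))): 0 ≤ 0.13, so result = 1
not a: Gödel ¬ of 0.42 = 0 (operand ≠ 0)
not not a: Gödel ¬ of 0 = 1 (operand is 0)
(not not a → b): 1 > 0.32, so result = 0.32
(b ∨ (not not a → b)) = max(0.32, 0.32) = 0.32
(c ∧ (b ∨ (not not a → b))) = min(0.13, 0.32) = 0.13
(a ∧ b) = min(0.42, 0.32) = 0.32
not a: Gödel ¬ of 0.42 = 0 (operand ≠ 0)
(b → not a): 0.32 > 0, so result = 0
((a ∧ b) → (b → not a)): 0.32 > 0, so result = 0
(c ∧ ((a ∧ b) → (b → not a))) = min(0.13, 0) = 0
((c ∧ (b ∨ (not not a → b))) → (c ∧ ((a ∧ b) → (b → not a)))): 0.13 > 0, so result = 0
(((c ∧ ((a ∧ b) → (b → not a))) → (c ∧ (b ∨ (not not a → b)))) ∨ ((c ∧ (b ∨ (not not a → b))) → (c ∧ ((a ∧ b) → (b → not a))))) = max(1, 0) = 1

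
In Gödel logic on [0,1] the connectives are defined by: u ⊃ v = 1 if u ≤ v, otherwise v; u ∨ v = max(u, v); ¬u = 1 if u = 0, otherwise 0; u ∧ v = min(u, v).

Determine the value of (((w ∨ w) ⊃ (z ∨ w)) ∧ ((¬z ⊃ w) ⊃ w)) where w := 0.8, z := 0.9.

(w ∨ w) = max(0.8, 0.8) = 0.8
(z ∨ w) = max(0.9, 0.8) = 0.9
((w ∨ w) ⊃ (z ∨ w)): 0.8 ≤ 0.9, so result = 1
¬z: Gödel ¬ of 0.9 = 0 (operand ≠ 0)
(¬z ⊃ w): 0 ≤ 0.8, so result = 1
((¬z ⊃ w) ⊃ w): 1 > 0.8, so result = 0.8
(((w ∨ w) ⊃ (z ∨ w)) ∧ ((¬z ⊃ w) ⊃ w)) = min(1, 0.8) = 0.8

0.80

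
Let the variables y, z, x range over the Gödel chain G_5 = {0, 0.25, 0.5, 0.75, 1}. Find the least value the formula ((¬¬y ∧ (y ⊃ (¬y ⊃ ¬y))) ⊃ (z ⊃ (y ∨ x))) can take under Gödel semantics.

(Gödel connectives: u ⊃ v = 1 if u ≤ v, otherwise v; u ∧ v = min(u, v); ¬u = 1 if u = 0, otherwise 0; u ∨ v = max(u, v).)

0.25

The minimum is attained at y = 0.25, z = 0.5, x = 0:
  ¬y: Gödel ¬ of 0.25 = 0 (operand ≠ 0)
  ¬¬y: Gödel ¬ of 0 = 1 (operand is 0)
  ¬y: Gödel ¬ of 0.25 = 0 (operand ≠ 0)
  ¬y: Gödel ¬ of 0.25 = 0 (operand ≠ 0)
  (¬y ⊃ ¬y): 0 ≤ 0, so result = 1
  (y ⊃ (¬y ⊃ ¬y)): 0.25 ≤ 1, so result = 1
  (¬¬y ∧ (y ⊃ (¬y ⊃ ¬y))) = min(1, 1) = 1
  (y ∨ x) = max(0.25, 0) = 0.25
  (z ⊃ (y ∨ x)): 0.5 > 0.25, so result = 0.25
  ((¬¬y ∧ (y ⊃ (¬y ⊃ ¬y))) ⊃ (z ⊃ (y ∨ x))): 1 > 0.25, so result = 0.25
Checking all 125 assignments confirms none give a value below 0.25.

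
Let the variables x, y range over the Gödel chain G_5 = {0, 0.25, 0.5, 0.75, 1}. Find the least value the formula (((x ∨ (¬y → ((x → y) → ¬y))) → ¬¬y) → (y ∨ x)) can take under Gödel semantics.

The minimum is attained at x = 0, y = 0.25:
  ¬y: Gödel ¬ of 0.25 = 0 (operand ≠ 0)
  (x → y): 0 ≤ 0.25, so result = 1
  ¬y: Gödel ¬ of 0.25 = 0 (operand ≠ 0)
  ((x → y) → ¬y): 1 > 0, so result = 0
  (¬y → ((x → y) → ¬y)): 0 ≤ 0, so result = 1
  (x ∨ (¬y → ((x → y) → ¬y))) = max(0, 1) = 1
  ¬y: Gödel ¬ of 0.25 = 0 (operand ≠ 0)
  ¬¬y: Gödel ¬ of 0 = 1 (operand is 0)
  ((x ∨ (¬y → ((x → y) → ¬y))) → ¬¬y): 1 ≤ 1, so result = 1
  (y ∨ x) = max(0.25, 0) = 0.25
  (((x ∨ (¬y → ((x → y) → ¬y))) → ¬¬y) → (y ∨ x)): 1 > 0.25, so result = 0.25
Checking all 25 assignments confirms none give a value below 0.25.

0.25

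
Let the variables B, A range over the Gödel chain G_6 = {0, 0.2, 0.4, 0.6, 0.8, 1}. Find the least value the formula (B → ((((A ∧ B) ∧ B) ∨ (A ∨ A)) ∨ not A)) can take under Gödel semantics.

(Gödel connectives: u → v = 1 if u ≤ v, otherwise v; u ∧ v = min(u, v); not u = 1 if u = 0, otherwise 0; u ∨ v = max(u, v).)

0.20

The minimum is attained at B = 0.4, A = 0.2:
  (A ∧ B) = min(0.2, 0.4) = 0.2
  ((A ∧ B) ∧ B) = min(0.2, 0.4) = 0.2
  (A ∨ A) = max(0.2, 0.2) = 0.2
  (((A ∧ B) ∧ B) ∨ (A ∨ A)) = max(0.2, 0.2) = 0.2
  not A: Gödel ¬ of 0.2 = 0 (operand ≠ 0)
  ((((A ∧ B) ∧ B) ∨ (A ∨ A)) ∨ not A) = max(0.2, 0) = 0.2
  (B → ((((A ∧ B) ∧ B) ∨ (A ∨ A)) ∨ not A)): 0.4 > 0.2, so result = 0.2
Checking all 36 assignments confirms none give a value below 0.20.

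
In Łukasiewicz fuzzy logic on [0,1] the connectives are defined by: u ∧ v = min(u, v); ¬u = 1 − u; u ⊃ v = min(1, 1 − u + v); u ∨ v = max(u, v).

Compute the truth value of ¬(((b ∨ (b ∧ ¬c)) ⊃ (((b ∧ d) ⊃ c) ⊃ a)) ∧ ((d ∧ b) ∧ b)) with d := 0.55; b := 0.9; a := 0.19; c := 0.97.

0.71

¬c: Łukasiewicz ¬ gives 1 − 0.97 = 0.03
(b ∧ ¬c) = min(0.9, 0.03) = 0.03
(b ∨ (b ∧ ¬c)) = max(0.9, 0.03) = 0.9
(b ∧ d) = min(0.9, 0.55) = 0.55
((b ∧ d) ⊃ c): min(1, 1 − 0.55 + 0.97) = 1
(((b ∧ d) ⊃ c) ⊃ a): min(1, 1 − 1 + 0.19) = 0.19
((b ∨ (b ∧ ¬c)) ⊃ (((b ∧ d) ⊃ c) ⊃ a)): min(1, 1 − 0.9 + 0.19) = 0.29
(d ∧ b) = min(0.55, 0.9) = 0.55
((d ∧ b) ∧ b) = min(0.55, 0.9) = 0.55
(((b ∨ (b ∧ ¬c)) ⊃ (((b ∧ d) ⊃ c) ⊃ a)) ∧ ((d ∧ b) ∧ b)) = min(0.29, 0.55) = 0.29
¬(((b ∨ (b ∧ ¬c)) ⊃ (((b ∧ d) ⊃ c) ⊃ a)) ∧ ((d ∧ b) ∧ b)): Łukasiewicz ¬ gives 1 − 0.29 = 0.71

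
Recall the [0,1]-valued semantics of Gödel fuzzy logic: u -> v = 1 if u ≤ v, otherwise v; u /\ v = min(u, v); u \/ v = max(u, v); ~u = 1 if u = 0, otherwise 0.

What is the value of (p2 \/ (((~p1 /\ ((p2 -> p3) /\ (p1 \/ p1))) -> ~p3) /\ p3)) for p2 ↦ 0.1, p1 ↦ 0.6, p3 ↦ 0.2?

0.20

~p1: Gödel ¬ of 0.6 = 0 (operand ≠ 0)
(p2 -> p3): 0.1 ≤ 0.2, so result = 1
(p1 \/ p1) = max(0.6, 0.6) = 0.6
((p2 -> p3) /\ (p1 \/ p1)) = min(1, 0.6) = 0.6
(~p1 /\ ((p2 -> p3) /\ (p1 \/ p1))) = min(0, 0.6) = 0
~p3: Gödel ¬ of 0.2 = 0 (operand ≠ 0)
((~p1 /\ ((p2 -> p3) /\ (p1 \/ p1))) -> ~p3): 0 ≤ 0, so result = 1
(((~p1 /\ ((p2 -> p3) /\ (p1 \/ p1))) -> ~p3) /\ p3) = min(1, 0.2) = 0.2
(p2 \/ (((~p1 /\ ((p2 -> p3) /\ (p1 \/ p1))) -> ~p3) /\ p3)) = max(0.1, 0.2) = 0.2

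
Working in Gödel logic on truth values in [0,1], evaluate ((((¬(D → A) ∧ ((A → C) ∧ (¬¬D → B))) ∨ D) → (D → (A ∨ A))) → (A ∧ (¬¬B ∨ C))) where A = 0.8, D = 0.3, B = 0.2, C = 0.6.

0.80

(D → A): 0.3 ≤ 0.8, so result = 1
¬(D → A): Gödel ¬ of 1 = 0 (operand ≠ 0)
(A → C): 0.8 > 0.6, so result = 0.6
¬D: Gödel ¬ of 0.3 = 0 (operand ≠ 0)
¬¬D: Gödel ¬ of 0 = 1 (operand is 0)
(¬¬D → B): 1 > 0.2, so result = 0.2
((A → C) ∧ (¬¬D → B)) = min(0.6, 0.2) = 0.2
(¬(D → A) ∧ ((A → C) ∧ (¬¬D → B))) = min(0, 0.2) = 0
((¬(D → A) ∧ ((A → C) ∧ (¬¬D → B))) ∨ D) = max(0, 0.3) = 0.3
(A ∨ A) = max(0.8, 0.8) = 0.8
(D → (A ∨ A)): 0.3 ≤ 0.8, so result = 1
(((¬(D → A) ∧ ((A → C) ∧ (¬¬D → B))) ∨ D) → (D → (A ∨ A))): 0.3 ≤ 1, so result = 1
¬B: Gödel ¬ of 0.2 = 0 (operand ≠ 0)
¬¬B: Gödel ¬ of 0 = 1 (operand is 0)
(¬¬B ∨ C) = max(1, 0.6) = 1
(A ∧ (¬¬B ∨ C)) = min(0.8, 1) = 0.8
((((¬(D → A) ∧ ((A → C) ∧ (¬¬D → B))) ∨ D) → (D → (A ∨ A))) → (A ∧ (¬¬B ∨ C))): 1 > 0.8, so result = 0.8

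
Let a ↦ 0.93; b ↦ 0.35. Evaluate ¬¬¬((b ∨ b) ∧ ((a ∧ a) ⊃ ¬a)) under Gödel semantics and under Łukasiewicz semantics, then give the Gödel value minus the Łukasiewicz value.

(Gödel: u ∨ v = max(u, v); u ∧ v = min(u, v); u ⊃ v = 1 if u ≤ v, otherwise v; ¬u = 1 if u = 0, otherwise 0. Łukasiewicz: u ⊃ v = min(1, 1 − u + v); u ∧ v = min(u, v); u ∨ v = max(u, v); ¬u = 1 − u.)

0.14

Gödel evaluation:
  (b ∨ b) = max(0.35, 0.35) = 0.35
  (a ∧ a) = min(0.93, 0.93) = 0.93
  ¬a: Gödel ¬ of 0.93 = 0 (operand ≠ 0)
  ((a ∧ a) ⊃ ¬a): 0.93 > 0, so result = 0
  ((b ∨ b) ∧ ((a ∧ a) ⊃ ¬a)) = min(0.35, 0) = 0
  ¬((b ∨ b) ∧ ((a ∧ a) ⊃ ¬a)): Gödel ¬ of 0 = 1 (operand is 0)
  ¬¬((b ∨ b) ∧ ((a ∧ a) ⊃ ¬a)): Gödel ¬ of 1 = 0 (operand ≠ 0)
  ¬¬¬((b ∨ b) ∧ ((a ∧ a) ⊃ ¬a)): Gödel ¬ of 0 = 1 (operand is 0)
  Gödel value = 1
Łukasiewicz evaluation:
  (b ∨ b) = max(0.35, 0.35) = 0.35
  (a ∧ a) = min(0.93, 0.93) = 0.93
  ¬a: Łukasiewicz ¬ gives 1 − 0.93 = 0.07
  ((a ∧ a) ⊃ ¬a): min(1, 1 − 0.93 + 0.07) = 0.14
  ((b ∨ b) ∧ ((a ∧ a) ⊃ ¬a)) = min(0.35, 0.14) = 0.14
  ¬((b ∨ b) ∧ ((a ∧ a) ⊃ ¬a)): Łukasiewicz ¬ gives 1 − 0.14 = 0.86
  ¬¬((b ∨ b) ∧ ((a ∧ a) ⊃ ¬a)): Łukasiewicz ¬ gives 1 − 0.86 = 0.14
  ¬¬¬((b ∨ b) ∧ ((a ∧ a) ⊃ ¬a)): Łukasiewicz ¬ gives 1 − 0.14 = 0.86
  Łukasiewicz value = 0.86
Difference: 1 − 0.86 = 0.14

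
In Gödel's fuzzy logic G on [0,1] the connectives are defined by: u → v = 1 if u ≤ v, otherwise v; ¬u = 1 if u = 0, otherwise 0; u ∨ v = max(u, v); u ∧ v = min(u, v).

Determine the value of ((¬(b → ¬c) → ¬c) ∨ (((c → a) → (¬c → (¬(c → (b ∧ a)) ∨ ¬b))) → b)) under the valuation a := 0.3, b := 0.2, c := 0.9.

0.20

¬c: Gödel ¬ of 0.9 = 0 (operand ≠ 0)
(b → ¬c): 0.2 > 0, so result = 0
¬(b → ¬c): Gödel ¬ of 0 = 1 (operand is 0)
¬c: Gödel ¬ of 0.9 = 0 (operand ≠ 0)
(¬(b → ¬c) → ¬c): 1 > 0, so result = 0
(c → a): 0.9 > 0.3, so result = 0.3
¬c: Gödel ¬ of 0.9 = 0 (operand ≠ 0)
(b ∧ a) = min(0.2, 0.3) = 0.2
(c → (b ∧ a)): 0.9 > 0.2, so result = 0.2
¬(c → (b ∧ a)): Gödel ¬ of 0.2 = 0 (operand ≠ 0)
¬b: Gödel ¬ of 0.2 = 0 (operand ≠ 0)
(¬(c → (b ∧ a)) ∨ ¬b) = max(0, 0) = 0
(¬c → (¬(c → (b ∧ a)) ∨ ¬b)): 0 ≤ 0, so result = 1
((c → a) → (¬c → (¬(c → (b ∧ a)) ∨ ¬b))): 0.3 ≤ 1, so result = 1
(((c → a) → (¬c → (¬(c → (b ∧ a)) ∨ ¬b))) → b): 1 > 0.2, so result = 0.2
((¬(b → ¬c) → ¬c) ∨ (((c → a) → (¬c → (¬(c → (b ∧ a)) ∨ ¬b))) → b)) = max(0, 0.2) = 0.2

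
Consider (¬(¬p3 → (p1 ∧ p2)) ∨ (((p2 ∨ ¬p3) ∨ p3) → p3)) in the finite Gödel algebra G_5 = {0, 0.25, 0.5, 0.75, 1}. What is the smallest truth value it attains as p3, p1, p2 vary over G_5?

0.00

The minimum is attained at p3 = 0, p1 = 0.25, p2 = 0.25:
  ¬p3: Gödel ¬ of 0 = 1 (operand is 0)
  (p1 ∧ p2) = min(0.25, 0.25) = 0.25
  (¬p3 → (p1 ∧ p2)): 1 > 0.25, so result = 0.25
  ¬(¬p3 → (p1 ∧ p2)): Gödel ¬ of 0.25 = 0 (operand ≠ 0)
  ¬p3: Gödel ¬ of 0 = 1 (operand is 0)
  (p2 ∨ ¬p3) = max(0.25, 1) = 1
  ((p2 ∨ ¬p3) ∨ p3) = max(1, 0) = 1
  (((p2 ∨ ¬p3) ∨ p3) → p3): 1 > 0, so result = 0
  (¬(¬p3 → (p1 ∧ p2)) ∨ (((p2 ∨ ¬p3) ∨ p3) → p3)) = max(0, 0) = 0
Checking all 125 assignments confirms none give a value below 0.00.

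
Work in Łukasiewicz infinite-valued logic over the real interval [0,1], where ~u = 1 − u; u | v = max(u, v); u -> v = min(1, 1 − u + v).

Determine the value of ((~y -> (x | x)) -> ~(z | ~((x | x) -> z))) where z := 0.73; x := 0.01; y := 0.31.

~y: Łukasiewicz ¬ gives 1 − 0.31 = 0.69
(x | x) = max(0.01, 0.01) = 0.01
(~y -> (x | x)): min(1, 1 − 0.69 + 0.01) = 0.32
(x | x) = max(0.01, 0.01) = 0.01
((x | x) -> z): min(1, 1 − 0.01 + 0.73) = 1
~((x | x) -> z): Łukasiewicz ¬ gives 1 − 1 = 0
(z | ~((x | x) -> z)) = max(0.73, 0) = 0.73
~(z | ~((x | x) -> z)): Łukasiewicz ¬ gives 1 − 0.73 = 0.27
((~y -> (x | x)) -> ~(z | ~((x | x) -> z))): min(1, 1 − 0.32 + 0.27) = 0.95

0.95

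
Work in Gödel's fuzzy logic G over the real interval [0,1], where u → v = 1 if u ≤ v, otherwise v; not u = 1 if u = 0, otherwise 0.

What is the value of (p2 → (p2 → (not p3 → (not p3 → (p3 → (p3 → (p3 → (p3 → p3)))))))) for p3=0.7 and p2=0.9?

1.00

not p3: Gödel ¬ of 0.7 = 0 (operand ≠ 0)
not p3: Gödel ¬ of 0.7 = 0 (operand ≠ 0)
(p3 → p3): 0.7 ≤ 0.7, so result = 1
(p3 → (p3 → p3)): 0.7 ≤ 1, so result = 1
(p3 → (p3 → (p3 → p3))): 0.7 ≤ 1, so result = 1
(p3 → (p3 → (p3 → (p3 → p3)))): 0.7 ≤ 1, so result = 1
(not p3 → (p3 → (p3 → (p3 → (p3 → p3))))): 0 ≤ 1, so result = 1
(not p3 → (not p3 → (p3 → (p3 → (p3 → (p3 → p3)))))): 0 ≤ 1, so result = 1
(p2 → (not p3 → (not p3 → (p3 → (p3 → (p3 → (p3 → p3))))))): 0.9 ≤ 1, so result = 1
(p2 → (p2 → (not p3 → (not p3 → (p3 → (p3 → (p3 → (p3 → p3)))))))): 0.9 ≤ 1, so result = 1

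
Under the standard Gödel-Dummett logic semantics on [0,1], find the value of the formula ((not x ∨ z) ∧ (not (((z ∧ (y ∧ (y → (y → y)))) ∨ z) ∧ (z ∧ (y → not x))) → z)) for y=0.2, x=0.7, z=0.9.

0.90

not x: Gödel ¬ of 0.7 = 0 (operand ≠ 0)
(not x ∨ z) = max(0, 0.9) = 0.9
(y → y): 0.2 ≤ 0.2, so result = 1
(y → (y → y)): 0.2 ≤ 1, so result = 1
(y ∧ (y → (y → y))) = min(0.2, 1) = 0.2
(z ∧ (y ∧ (y → (y → y)))) = min(0.9, 0.2) = 0.2
((z ∧ (y ∧ (y → (y → y)))) ∨ z) = max(0.2, 0.9) = 0.9
not x: Gödel ¬ of 0.7 = 0 (operand ≠ 0)
(y → not x): 0.2 > 0, so result = 0
(z ∧ (y → not x)) = min(0.9, 0) = 0
(((z ∧ (y ∧ (y → (y → y)))) ∨ z) ∧ (z ∧ (y → not x))) = min(0.9, 0) = 0
not (((z ∧ (y ∧ (y → (y → y)))) ∨ z) ∧ (z ∧ (y → not x))): Gödel ¬ of 0 = 1 (operand is 0)
(not (((z ∧ (y ∧ (y → (y → y)))) ∨ z) ∧ (z ∧ (y → not x))) → z): 1 > 0.9, so result = 0.9
((not x ∨ z) ∧ (not (((z ∧ (y ∧ (y → (y → y)))) ∨ z) ∧ (z ∧ (y → not x))) → z)) = min(0.9, 0.9) = 0.9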